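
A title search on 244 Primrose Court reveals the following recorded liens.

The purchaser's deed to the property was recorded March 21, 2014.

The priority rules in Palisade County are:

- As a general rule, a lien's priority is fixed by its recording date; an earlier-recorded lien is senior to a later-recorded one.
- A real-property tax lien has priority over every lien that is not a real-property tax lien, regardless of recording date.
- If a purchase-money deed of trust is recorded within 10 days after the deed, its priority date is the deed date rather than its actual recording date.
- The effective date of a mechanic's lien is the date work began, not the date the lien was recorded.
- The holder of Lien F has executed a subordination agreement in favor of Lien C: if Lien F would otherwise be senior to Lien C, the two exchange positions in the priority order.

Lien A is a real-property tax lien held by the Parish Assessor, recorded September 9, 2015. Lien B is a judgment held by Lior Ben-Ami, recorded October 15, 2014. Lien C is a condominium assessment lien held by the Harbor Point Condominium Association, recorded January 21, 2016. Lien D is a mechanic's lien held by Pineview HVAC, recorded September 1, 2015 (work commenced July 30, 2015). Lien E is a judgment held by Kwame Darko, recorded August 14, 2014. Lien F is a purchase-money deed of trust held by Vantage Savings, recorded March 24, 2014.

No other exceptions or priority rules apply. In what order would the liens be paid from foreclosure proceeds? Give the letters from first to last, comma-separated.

Adjusting effective dates: D is treated as recorded July 30, 2015, the work-commencement date; F's effective date is the deed date, March 21, 2014.
A is a real-property tax lien, so it outranks all other liens regardless of date.
Among the remaining liens, by effective date: F (March 21, 2014), E (August 14, 2014), B (October 15, 2014), D (July 30, 2015), C (January 21, 2016).
F is senior to C before the subordination, so the two trade places.

A, C, E, B, D, F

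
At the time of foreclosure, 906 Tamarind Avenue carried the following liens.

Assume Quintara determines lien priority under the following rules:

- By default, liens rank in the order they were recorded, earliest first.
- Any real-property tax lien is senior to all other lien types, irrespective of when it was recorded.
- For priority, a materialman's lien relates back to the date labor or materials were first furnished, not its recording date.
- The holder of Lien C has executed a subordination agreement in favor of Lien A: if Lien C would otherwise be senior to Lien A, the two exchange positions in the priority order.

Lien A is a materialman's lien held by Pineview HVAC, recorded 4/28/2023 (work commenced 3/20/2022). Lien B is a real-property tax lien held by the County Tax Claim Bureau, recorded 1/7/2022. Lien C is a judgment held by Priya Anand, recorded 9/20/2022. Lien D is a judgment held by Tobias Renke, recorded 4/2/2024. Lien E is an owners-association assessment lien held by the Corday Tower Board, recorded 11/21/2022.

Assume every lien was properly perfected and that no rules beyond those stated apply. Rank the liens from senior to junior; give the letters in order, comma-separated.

Adjusting effective dates: A relates back to 3/20/2022 (work commenced).
B is a real-property tax lien and takes priority over every other lien.
Among the remaining liens, by effective date: A (3/20/2022), C (9/20/2022), E (11/21/2022), D (4/2/2024).
Since C is not senior to A, the subordination leaves the order unchanged.

B, A, C, E, D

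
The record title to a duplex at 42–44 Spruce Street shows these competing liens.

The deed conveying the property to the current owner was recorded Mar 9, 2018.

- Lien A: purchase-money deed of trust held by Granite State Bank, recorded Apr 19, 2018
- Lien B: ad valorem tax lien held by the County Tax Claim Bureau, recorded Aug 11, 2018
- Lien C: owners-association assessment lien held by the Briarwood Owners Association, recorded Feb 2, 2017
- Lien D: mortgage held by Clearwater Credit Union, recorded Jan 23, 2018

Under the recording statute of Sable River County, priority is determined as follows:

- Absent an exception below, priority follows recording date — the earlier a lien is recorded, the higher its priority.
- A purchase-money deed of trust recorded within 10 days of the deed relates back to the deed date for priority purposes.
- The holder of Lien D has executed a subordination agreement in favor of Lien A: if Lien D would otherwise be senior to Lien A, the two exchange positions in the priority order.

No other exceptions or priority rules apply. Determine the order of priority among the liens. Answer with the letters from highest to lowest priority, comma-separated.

Effective dates: A missed the 10-day window (41 days after the deed), so its recording date stands.
Ordering by effective date: C (Feb 2, 2017), D (Jan 23, 2018), A (Apr 19, 2018), B (Aug 11, 2018).
The subordination applies — D was senior to A — so D and A swap.

C, A, D, B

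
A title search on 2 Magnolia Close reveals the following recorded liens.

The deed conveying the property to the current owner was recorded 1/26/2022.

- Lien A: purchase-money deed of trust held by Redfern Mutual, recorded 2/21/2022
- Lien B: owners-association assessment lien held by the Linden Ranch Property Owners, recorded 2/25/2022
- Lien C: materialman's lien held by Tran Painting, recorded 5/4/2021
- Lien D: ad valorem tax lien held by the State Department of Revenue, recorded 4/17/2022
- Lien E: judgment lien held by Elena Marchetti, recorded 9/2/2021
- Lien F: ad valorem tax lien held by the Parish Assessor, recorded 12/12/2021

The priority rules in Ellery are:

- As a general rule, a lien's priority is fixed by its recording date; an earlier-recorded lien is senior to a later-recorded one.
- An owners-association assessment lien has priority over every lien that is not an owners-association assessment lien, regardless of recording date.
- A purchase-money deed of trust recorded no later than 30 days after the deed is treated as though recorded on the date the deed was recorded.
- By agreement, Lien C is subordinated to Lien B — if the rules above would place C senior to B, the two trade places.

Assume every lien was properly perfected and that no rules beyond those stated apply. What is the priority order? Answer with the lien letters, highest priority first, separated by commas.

B, C, E, F, A, D

Adjusting effective dates: A was recorded within the 30-day window, so its effective date is the deed date 1/26/2022.
As an owners-association assessment lien, B is senior to every other lien.
Ordering the rest by effective date: C (5/4/2021), E (9/2/2021), F (12/12/2021), A (1/26/2022), D (4/17/2022).
C already ranks below B; the subordination has no effect.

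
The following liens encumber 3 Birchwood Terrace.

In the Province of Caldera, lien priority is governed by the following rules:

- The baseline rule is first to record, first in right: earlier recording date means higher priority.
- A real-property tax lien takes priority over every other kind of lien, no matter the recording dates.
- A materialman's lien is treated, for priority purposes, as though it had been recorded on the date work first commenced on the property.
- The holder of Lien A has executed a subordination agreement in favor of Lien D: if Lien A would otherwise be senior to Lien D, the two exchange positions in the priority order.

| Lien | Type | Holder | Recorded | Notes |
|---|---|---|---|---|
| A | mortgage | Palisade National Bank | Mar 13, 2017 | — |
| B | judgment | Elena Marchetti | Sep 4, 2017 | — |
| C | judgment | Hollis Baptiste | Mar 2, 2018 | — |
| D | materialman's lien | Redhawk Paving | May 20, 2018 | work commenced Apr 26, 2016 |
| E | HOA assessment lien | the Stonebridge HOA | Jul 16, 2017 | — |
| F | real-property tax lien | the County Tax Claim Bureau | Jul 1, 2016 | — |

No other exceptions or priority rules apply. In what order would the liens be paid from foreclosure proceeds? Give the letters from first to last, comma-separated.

F, D, A, E, B, C

Adjusting effective dates: D's effective date is Apr 26, 2016, when work began.
F is a real-property tax lien, so it outranks all other liens regardless of date.
The other liens, earliest effective date first: D (Apr 26, 2016), A (Mar 13, 2017), E (Jul 16, 2017), B (Sep 4, 2017), C (Mar 2, 2018).
A already ranks below D; the subordination has no effect.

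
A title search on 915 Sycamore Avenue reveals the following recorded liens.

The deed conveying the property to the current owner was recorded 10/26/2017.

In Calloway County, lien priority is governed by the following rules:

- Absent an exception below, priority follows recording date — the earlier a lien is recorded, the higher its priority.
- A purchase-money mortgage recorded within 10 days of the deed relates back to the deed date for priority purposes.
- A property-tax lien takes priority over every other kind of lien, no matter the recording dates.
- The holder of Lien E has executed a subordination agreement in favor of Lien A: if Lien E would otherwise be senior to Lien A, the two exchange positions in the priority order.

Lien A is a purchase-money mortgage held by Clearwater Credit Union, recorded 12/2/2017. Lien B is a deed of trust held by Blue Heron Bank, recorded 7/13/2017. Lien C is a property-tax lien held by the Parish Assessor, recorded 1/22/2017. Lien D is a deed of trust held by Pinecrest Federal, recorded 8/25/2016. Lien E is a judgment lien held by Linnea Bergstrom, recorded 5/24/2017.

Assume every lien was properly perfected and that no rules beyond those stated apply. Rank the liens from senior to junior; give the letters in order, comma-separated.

Adjusting effective dates: A missed the 10-day window (37 days after the deed), so its recording date stands.
C is a property-tax lien and takes priority over every other lien.
Ordering the rest by effective date: D (8/25/2016), E (5/24/2017), B (7/13/2017), A (12/2/2017).
E is senior to A before the subordination, so the two trade places.

C, D, A, B, E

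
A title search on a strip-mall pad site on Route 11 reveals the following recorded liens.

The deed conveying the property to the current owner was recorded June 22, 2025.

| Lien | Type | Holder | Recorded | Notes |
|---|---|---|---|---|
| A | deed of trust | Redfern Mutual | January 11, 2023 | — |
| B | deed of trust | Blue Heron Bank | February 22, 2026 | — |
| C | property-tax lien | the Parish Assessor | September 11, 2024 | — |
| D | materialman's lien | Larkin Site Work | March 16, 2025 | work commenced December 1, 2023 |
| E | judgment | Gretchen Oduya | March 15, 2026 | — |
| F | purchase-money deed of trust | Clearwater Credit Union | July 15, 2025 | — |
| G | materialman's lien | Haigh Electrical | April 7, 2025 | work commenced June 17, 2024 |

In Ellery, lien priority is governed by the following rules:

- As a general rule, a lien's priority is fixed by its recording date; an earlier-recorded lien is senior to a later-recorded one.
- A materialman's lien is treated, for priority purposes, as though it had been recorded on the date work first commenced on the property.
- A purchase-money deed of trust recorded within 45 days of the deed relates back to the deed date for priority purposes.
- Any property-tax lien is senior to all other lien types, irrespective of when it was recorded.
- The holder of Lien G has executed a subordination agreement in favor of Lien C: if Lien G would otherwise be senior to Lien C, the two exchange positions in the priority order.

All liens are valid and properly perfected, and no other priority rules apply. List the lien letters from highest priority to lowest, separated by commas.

First, effective dates: D is treated as recorded December 1, 2023, the work-commencement date; F was recorded within the 45-day window, so its effective date is the deed date June 22, 2025; G relates back to June 17, 2024 (work commenced).
As a property-tax lien, C is senior to every other lien.
The other liens, earliest effective date first: A (January 11, 2023), D (December 1, 2023), G (June 17, 2024), F (June 22, 2025), B (February 22, 2026), E (March 15, 2026).
G already ranks below C; the subordination has no effect.

C, A, D, G, F, B, E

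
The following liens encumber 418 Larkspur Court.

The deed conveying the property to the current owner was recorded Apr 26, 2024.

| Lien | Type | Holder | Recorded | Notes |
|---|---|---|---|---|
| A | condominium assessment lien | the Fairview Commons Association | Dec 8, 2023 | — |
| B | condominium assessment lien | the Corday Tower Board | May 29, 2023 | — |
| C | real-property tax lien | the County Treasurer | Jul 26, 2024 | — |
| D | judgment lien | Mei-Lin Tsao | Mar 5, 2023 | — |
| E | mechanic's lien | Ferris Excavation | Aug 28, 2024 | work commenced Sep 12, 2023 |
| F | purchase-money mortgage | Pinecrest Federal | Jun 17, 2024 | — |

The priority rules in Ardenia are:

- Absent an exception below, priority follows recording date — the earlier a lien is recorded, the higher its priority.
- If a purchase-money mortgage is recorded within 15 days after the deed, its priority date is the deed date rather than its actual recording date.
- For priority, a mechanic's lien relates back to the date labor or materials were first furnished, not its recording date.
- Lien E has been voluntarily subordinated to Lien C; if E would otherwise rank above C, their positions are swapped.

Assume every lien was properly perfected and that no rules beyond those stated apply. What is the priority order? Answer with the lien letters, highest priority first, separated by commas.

D, B, C, A, F, E

Adjusting effective dates: E is treated as recorded Sep 12, 2023, the work-commencement date; F was recorded 52 days after the deed — beyond 15 days — so no relation-back applies.
By effective date, earliest first: D (Mar 5, 2023), B (May 29, 2023), E (Sep 12, 2023), A (Dec 8, 2023), F (Jun 17, 2024), C (Jul 26, 2024).
E is senior to C before the subordination, so the two trade places.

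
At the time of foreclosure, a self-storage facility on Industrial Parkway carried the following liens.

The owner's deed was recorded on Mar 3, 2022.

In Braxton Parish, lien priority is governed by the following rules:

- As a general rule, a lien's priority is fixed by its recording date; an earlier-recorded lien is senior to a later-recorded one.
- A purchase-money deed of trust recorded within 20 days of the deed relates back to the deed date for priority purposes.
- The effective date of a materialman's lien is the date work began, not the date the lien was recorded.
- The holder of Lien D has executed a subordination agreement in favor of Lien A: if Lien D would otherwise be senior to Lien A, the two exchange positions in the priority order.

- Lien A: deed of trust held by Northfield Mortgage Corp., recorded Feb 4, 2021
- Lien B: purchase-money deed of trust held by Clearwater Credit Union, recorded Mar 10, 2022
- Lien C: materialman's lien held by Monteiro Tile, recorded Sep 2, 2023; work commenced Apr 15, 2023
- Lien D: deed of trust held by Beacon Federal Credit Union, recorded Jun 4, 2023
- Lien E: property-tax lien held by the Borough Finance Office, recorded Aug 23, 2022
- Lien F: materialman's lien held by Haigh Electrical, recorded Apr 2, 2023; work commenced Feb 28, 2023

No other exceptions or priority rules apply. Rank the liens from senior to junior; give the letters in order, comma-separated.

A, B, E, F, C, D

Effective dates after the stated exceptions: B relates back to the deed date Mar 3, 2022; C relates back to Apr 15, 2023 (work commenced); F is treated as recorded Feb 28, 2023, the work-commencement date.
By effective date: A (Feb 4, 2021), B (Mar 3, 2022), E (Aug 23, 2022), F (Feb 28, 2023), C (Apr 15, 2023), D (Jun 4, 2023).
D already ranks below A; the subordination has no effect.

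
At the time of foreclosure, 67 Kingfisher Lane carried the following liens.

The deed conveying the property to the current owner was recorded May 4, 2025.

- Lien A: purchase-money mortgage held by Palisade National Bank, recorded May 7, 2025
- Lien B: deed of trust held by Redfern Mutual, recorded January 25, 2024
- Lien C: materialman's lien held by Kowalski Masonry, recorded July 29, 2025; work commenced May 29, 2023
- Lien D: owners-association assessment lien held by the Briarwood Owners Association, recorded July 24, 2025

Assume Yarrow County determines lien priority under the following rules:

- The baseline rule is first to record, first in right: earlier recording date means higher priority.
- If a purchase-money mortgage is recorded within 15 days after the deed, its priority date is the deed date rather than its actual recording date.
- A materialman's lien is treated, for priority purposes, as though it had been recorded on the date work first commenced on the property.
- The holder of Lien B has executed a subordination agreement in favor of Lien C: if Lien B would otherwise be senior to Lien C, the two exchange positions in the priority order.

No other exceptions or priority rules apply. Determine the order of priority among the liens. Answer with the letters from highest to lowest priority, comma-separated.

Effective dates: A relates back to the deed date May 4, 2025; C is treated as recorded May 29, 2023, the work-commencement date.
Ordering by effective date: C (May 29, 2023), B (January 25, 2024), A (May 4, 2025), D (July 24, 2025).
B already ranks below C; the subordination has no effect.

C, B, A, D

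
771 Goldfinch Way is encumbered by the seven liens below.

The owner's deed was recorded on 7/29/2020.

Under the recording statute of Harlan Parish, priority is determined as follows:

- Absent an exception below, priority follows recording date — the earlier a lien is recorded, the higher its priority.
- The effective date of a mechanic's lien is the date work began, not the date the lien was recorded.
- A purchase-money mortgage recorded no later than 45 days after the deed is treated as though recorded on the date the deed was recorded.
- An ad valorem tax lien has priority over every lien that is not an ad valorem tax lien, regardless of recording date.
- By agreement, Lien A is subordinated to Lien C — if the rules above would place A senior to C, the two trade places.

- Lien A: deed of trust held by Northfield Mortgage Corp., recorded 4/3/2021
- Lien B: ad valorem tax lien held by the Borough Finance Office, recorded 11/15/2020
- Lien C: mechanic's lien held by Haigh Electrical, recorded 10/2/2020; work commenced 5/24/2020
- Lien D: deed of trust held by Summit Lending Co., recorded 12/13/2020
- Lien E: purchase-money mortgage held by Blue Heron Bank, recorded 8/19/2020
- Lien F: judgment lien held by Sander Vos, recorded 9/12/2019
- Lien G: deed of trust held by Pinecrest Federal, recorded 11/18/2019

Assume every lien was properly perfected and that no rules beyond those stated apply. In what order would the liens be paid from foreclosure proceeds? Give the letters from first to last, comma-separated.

B, F, G, C, E, D, A

Effective dates after the stated exceptions: C relates back to 5/24/2020 (work commenced); E was recorded within the 45-day window, so its effective date is the deed date 7/29/2020.
B is an ad valorem tax lien, so it outranks all other liens regardless of date.
Among the remaining liens, by effective date: F (9/12/2019), G (11/18/2019), C (5/24/2020), E (7/29/2020), D (12/13/2020), A (4/3/2021).
A already ranks below C; the subordination has no effect.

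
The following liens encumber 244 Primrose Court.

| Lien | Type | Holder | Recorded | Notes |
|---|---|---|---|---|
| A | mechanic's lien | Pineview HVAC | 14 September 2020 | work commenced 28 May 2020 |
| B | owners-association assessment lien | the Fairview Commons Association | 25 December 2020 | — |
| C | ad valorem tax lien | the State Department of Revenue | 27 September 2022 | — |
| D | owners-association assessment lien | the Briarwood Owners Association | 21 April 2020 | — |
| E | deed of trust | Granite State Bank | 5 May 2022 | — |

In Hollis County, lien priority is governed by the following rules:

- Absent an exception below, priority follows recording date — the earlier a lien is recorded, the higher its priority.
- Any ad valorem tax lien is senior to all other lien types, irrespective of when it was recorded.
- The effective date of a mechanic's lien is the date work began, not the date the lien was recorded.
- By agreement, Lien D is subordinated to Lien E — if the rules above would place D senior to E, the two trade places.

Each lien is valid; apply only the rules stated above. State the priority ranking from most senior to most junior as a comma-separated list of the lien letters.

C, E, A, B, D

Adjusting effective dates: A's effective date is 28 May 2020, when work began.
As an ad valorem tax lien, C is senior to every other lien.
Ordering the rest by effective date: D (21 April 2020), A (28 May 2020), B (25 December 2020), E (5 May 2022).
D would otherwise be senior to E, so under the subordination agreement D and E exchange positions.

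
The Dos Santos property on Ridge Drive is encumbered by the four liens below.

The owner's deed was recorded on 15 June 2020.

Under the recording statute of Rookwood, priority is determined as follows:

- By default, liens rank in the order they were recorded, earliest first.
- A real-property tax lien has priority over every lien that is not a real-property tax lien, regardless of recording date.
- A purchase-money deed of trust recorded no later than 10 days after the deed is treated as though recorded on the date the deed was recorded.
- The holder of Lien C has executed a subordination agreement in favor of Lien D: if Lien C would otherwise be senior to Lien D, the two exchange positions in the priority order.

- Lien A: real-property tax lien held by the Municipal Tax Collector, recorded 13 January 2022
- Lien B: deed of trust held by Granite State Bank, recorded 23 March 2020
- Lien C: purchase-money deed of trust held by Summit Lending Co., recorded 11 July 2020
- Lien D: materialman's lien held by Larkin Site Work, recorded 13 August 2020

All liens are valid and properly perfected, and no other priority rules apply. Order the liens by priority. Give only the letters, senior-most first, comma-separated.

First, effective dates: C was recorded 26 days after the deed — beyond 10 days — so no relation-back applies.
A is a real-property tax lien, so it outranks all other liens regardless of date.
Among the remaining liens, by effective date: B (23 March 2020), C (11 July 2020), D (13 August 2020).
C would otherwise be senior to D, so under the subordination agreement C and D exchange positions.

A, B, D, C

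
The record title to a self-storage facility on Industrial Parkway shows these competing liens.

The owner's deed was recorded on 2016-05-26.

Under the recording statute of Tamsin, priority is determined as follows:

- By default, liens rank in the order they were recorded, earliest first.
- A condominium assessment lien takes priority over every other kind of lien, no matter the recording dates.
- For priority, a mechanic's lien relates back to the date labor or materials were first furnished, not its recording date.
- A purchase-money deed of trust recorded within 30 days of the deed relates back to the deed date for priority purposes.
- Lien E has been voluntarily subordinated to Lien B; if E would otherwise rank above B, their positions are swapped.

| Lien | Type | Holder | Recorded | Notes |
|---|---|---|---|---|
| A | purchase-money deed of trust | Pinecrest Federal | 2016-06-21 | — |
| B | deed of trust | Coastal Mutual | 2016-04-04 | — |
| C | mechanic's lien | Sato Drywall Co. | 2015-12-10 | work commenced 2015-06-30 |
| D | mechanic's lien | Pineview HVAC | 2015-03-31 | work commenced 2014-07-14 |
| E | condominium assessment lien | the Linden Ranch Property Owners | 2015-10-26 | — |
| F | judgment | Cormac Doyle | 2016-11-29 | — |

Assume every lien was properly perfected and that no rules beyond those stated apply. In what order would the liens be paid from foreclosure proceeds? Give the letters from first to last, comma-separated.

Effective dates: A's effective date is the deed date, 2016-05-26; C relates back to 2015-06-30 (work commenced); D is treated as recorded 2014-07-14, the work-commencement date.
E, as a condominium assessment lien, has superpriority and ranks first.
Remaining liens by effective date: D (2014-07-14), C (2015-06-30), B (2016-04-04), A (2016-05-26), F (2016-11-29).
E is senior to B before the subordination, so the two trade places.

B, D, C, E, A, F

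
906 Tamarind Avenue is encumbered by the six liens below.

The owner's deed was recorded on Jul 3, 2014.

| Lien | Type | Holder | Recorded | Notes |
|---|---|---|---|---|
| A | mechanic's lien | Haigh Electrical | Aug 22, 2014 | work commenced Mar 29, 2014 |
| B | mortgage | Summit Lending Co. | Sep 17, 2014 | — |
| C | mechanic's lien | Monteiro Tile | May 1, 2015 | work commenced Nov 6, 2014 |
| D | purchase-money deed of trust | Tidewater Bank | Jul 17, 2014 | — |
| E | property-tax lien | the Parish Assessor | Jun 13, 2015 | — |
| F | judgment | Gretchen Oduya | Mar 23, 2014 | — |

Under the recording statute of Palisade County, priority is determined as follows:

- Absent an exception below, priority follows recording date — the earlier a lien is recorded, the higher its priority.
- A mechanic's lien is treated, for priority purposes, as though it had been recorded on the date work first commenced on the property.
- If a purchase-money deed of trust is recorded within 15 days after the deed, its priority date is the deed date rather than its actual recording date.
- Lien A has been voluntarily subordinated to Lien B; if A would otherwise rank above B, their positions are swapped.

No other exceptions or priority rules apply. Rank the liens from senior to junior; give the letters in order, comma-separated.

F, B, D, A, C, E

Effective dates after the stated exceptions: A's effective date is Mar 29, 2014, when work began; C relates back to Nov 6, 2014 (work commenced); D's effective date is the deed date, Jul 3, 2014.
By effective date: F (Mar 23, 2014), A (Mar 29, 2014), D (Jul 3, 2014), B (Sep 17, 2014), C (Nov 6, 2014), E (Jun 13, 2015).
A would otherwise be senior to B, so under the subordination agreement A and B exchange positions.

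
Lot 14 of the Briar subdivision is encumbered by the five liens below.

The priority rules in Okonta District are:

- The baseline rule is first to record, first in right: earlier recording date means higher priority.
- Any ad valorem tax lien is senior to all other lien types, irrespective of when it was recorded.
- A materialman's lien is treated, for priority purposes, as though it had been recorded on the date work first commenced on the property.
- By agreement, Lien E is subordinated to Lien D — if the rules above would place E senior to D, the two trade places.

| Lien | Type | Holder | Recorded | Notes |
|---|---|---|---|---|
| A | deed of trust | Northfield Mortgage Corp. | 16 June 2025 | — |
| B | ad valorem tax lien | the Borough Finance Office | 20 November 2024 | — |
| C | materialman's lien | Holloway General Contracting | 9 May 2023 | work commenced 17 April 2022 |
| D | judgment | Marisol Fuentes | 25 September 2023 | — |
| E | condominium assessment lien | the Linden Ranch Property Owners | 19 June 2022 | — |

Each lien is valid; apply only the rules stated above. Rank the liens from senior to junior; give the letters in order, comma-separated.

B, C, D, E, A

Adjusting effective dates: C's effective date is 17 April 2022, when work began.
As an ad valorem tax lien, B is senior to every other lien.
Remaining liens by effective date: C (17 April 2022), E (19 June 2022), D (25 September 2023), A (16 June 2025).
E is senior to D before the subordination, so the two trade places.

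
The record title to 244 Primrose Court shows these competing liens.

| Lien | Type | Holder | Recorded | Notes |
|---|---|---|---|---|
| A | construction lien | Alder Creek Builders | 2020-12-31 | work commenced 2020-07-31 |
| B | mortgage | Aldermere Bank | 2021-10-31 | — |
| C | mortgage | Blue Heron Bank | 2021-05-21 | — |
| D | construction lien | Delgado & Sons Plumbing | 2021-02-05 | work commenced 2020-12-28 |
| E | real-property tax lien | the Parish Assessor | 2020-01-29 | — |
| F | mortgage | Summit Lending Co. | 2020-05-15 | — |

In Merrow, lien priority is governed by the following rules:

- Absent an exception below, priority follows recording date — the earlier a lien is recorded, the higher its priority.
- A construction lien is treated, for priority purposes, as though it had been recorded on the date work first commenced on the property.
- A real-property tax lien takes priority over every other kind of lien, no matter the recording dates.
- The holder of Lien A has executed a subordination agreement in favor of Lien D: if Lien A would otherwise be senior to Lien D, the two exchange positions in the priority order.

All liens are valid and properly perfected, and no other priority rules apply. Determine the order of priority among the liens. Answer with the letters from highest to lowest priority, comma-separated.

Effective dates after the stated exceptions: A is treated as recorded 2020-07-31, the work-commencement date; D relates back to 2020-12-28 (work commenced).
As a real-property tax lien, E is senior to every other lien.
Remaining liens by effective date: F (2020-05-15), A (2020-07-31), D (2020-12-28), C (2021-05-21), B (2021-10-31).
Because A would otherwise rank above D, the subordination swaps them.

E, F, D, A, C, B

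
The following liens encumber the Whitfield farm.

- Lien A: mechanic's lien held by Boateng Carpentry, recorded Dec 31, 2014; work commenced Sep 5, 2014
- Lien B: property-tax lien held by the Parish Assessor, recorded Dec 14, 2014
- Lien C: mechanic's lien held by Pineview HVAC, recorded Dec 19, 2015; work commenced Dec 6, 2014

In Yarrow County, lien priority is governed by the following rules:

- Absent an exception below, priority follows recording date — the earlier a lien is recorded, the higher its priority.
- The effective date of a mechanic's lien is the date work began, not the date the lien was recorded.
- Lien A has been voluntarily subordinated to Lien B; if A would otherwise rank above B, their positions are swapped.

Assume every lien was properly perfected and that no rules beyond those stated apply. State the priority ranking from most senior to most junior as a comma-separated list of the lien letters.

Effective dates after the stated exceptions: A is treated as recorded Sep 5, 2014, the work-commencement date; C is treated as recorded Dec 6, 2014, the work-commencement date.
Ordering by effective date: A (Sep 5, 2014), C (Dec 6, 2014), B (Dec 14, 2014).
A would otherwise be senior to B, so under the subordination agreement A and B exchange positions.

B, C, A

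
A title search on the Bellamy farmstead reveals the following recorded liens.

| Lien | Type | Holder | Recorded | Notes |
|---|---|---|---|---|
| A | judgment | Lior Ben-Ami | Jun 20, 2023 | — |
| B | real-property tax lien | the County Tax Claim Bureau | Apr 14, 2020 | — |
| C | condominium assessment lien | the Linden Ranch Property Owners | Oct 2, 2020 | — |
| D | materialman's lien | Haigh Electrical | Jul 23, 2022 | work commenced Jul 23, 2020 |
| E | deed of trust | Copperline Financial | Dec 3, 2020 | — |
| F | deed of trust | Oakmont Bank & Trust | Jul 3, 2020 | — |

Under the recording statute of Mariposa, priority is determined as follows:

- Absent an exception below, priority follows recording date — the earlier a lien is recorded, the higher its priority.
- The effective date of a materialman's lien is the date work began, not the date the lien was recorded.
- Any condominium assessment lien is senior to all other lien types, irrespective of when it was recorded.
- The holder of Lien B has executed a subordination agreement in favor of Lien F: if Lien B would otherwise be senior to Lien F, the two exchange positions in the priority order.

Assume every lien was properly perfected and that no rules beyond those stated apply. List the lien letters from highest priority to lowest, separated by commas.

C, F, B, D, E, A

Effective dates after the stated exceptions: D relates back to Jul 23, 2020 (work commenced).
C, as a condominium assessment lien, has superpriority and ranks first.
Remaining liens by effective date: B (Apr 14, 2020), F (Jul 3, 2020), D (Jul 23, 2020), E (Dec 3, 2020), A (Jun 20, 2023).
B is senior to F before the subordination, so the two trade places.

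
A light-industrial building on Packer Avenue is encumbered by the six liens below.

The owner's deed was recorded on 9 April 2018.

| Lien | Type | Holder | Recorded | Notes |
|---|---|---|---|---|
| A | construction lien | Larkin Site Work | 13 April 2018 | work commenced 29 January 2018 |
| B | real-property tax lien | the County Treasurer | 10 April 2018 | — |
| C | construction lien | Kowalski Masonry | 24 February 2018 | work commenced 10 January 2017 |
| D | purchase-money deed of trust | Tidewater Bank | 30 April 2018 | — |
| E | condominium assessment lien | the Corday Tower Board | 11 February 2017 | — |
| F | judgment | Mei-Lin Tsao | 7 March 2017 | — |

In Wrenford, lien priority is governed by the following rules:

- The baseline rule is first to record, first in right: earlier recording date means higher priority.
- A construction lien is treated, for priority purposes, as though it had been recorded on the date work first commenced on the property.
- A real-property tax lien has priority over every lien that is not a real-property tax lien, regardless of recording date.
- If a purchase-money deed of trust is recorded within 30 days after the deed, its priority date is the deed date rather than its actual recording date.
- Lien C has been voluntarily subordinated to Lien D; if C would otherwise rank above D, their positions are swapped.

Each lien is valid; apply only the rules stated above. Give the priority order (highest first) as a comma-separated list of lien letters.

Effective dates: A's effective date is 29 January 2018, when work began; C relates back to 10 January 2017 (work commenced); D was recorded within the 30-day window, so its effective date is the deed date 9 April 2018.
As a real-property tax lien, B is senior to every other lien.
Among the remaining liens, by effective date: C (10 January 2017), E (11 February 2017), F (7 March 2017), A (29 January 2018), D (9 April 2018).
C would otherwise be senior to D, so under the subordination agreement C and D exchange positions.

B, D, E, F, A, C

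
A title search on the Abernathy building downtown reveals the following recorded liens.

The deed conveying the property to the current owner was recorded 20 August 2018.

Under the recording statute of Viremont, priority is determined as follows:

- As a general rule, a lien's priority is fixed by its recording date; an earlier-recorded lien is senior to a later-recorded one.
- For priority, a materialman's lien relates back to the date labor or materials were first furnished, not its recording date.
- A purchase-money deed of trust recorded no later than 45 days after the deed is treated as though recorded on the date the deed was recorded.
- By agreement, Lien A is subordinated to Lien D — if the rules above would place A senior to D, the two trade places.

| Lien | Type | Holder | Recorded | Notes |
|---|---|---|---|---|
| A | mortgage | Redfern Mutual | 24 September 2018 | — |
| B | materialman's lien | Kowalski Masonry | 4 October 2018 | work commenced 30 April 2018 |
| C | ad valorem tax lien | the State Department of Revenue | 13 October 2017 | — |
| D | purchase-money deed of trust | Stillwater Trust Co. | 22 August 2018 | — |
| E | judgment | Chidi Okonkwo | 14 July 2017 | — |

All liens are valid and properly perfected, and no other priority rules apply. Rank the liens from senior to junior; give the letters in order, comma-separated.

E, C, B, D, A

Effective dates: B's effective date is 30 April 2018, when work began; D was recorded within the 45-day window, so its effective date is the deed date 20 August 2018.
Ordering by effective date: E (14 July 2017), C (13 October 2017), B (30 April 2018), D (20 August 2018), A (24 September 2018).
A is already junior to D, so the subordination agreement changes nothing.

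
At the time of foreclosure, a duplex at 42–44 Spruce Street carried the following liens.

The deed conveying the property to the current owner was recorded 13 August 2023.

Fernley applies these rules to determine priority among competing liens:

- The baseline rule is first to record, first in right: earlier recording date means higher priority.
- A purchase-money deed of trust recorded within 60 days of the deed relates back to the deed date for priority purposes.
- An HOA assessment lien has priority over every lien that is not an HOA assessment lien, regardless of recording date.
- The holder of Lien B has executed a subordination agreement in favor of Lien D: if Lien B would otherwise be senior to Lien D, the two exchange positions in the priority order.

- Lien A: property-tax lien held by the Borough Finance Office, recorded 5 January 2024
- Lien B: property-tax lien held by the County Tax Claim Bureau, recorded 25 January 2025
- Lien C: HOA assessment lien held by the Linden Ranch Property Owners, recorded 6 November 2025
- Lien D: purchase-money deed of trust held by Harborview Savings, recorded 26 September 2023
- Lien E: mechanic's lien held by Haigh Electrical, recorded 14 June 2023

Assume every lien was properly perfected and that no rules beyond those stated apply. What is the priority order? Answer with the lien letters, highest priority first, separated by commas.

C, E, D, A, B

Adjusting effective dates: D's effective date is the deed date, 13 August 2023.
C is an HOA assessment lien and takes priority over every other lien.
Among the remaining liens, by effective date: E (14 June 2023), D (13 August 2023), A (5 January 2024), B (25 January 2025).
B already ranks below D; the subordination has no effect.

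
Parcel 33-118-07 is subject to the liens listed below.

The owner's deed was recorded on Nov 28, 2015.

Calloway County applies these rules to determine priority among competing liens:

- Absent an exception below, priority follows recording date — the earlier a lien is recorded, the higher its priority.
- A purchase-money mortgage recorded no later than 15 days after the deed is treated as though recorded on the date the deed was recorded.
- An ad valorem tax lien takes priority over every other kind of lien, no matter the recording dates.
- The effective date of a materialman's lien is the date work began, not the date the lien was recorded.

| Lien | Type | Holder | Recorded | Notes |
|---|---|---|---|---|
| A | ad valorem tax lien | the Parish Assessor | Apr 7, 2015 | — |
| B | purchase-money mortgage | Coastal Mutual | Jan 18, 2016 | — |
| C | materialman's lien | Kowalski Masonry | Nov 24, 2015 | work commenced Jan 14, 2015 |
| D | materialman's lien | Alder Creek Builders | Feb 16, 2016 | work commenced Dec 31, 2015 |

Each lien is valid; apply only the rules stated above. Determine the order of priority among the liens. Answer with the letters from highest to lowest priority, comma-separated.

First, effective dates: B was recorded 51 days after the deed — beyond 15 days — so no relation-back applies; C relates back to Jan 14, 2015 (work commenced); D's effective date is Dec 31, 2015, when work began.
A is an ad valorem tax lien, so it outranks all other liens regardless of date.
Remaining liens by effective date: C (Jan 14, 2015), D (Dec 31, 2015), B (Jan 18, 2016).

A, C, D, B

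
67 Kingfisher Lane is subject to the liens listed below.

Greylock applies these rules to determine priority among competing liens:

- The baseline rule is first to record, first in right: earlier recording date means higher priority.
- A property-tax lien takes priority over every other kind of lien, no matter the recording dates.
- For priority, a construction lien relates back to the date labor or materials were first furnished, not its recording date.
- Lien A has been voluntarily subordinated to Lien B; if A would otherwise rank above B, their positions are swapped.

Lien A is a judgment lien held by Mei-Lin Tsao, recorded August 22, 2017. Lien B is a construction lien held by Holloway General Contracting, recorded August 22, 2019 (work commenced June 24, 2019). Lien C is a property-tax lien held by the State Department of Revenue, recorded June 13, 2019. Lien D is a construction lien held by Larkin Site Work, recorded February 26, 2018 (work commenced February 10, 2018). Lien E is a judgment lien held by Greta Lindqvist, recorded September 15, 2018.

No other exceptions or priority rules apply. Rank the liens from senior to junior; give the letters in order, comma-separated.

First, effective dates: B is treated as recorded June 24, 2019, the work-commencement date; D relates back to February 10, 2018 (work commenced).
C is a property-tax lien, so it outranks all other liens regardless of date.
Among the remaining liens, by effective date: A (August 22, 2017), D (February 10, 2018), E (September 15, 2018), B (June 24, 2019).
A is senior to B before the subordination, so the two trade places.

C, B, D, E, A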